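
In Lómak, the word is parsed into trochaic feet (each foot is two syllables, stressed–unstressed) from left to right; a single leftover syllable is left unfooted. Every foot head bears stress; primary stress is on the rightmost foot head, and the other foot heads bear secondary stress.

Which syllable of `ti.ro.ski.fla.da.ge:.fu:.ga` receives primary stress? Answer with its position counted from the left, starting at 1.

7

Parse left to right into trochaic (ˈσσ) feet: (ˈti.ro) (ˈski.fla) (ˈda.ge:) (ˈfu:.ga).
Foot heads (stressed positions): 1, 3, 5, 7.
End Rule Rightmost: primary stress on the rightmost head = syllable 7.
Primary stress: syllable 7 → ti.ro.ski.fla.da.ge:.ˈfu:.ga.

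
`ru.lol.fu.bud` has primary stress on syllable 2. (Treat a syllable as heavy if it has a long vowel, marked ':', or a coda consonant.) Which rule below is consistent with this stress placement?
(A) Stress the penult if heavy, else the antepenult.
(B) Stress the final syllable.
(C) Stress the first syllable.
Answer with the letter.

Rule A → syllable 2 ✓.
Rule B → syllable 4 (observed: 2).
Rule C → syllable 1 (observed: 2).

A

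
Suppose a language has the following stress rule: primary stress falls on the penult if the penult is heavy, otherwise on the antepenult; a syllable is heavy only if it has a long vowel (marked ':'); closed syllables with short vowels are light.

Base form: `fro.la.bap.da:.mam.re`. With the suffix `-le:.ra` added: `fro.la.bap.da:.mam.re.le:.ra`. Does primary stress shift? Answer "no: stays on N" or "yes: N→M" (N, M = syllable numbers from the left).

Base `fro.la.bap.da:.mam.re` (6 syllables):
  Weights: 4 da: H, 5 mam L, 6 re L.
  The penult (syllable 5, mam) is light, so stress falls on the antepenult (syllable 4, da:).
  → primary stress on syllable 4.
Suffixed `fro.la.bap.da:.mam.re.le:.ra` (8 syllables):
  Weights: 6 re L, 7 le: H, 8 ra L.
  The penult (syllable 7, le:) is heavy, so it takes stress.
  → primary stress on syllable 7.

yes: 4→7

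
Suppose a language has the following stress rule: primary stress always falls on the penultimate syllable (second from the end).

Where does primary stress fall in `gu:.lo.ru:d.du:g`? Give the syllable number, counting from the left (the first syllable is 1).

3

The word has 4 syllables; the penultimate syllable (second from the end) is syllable 3 (ru:d).
Primary stress: syllable 3 → gu:.lo.ˈru:d.du:g.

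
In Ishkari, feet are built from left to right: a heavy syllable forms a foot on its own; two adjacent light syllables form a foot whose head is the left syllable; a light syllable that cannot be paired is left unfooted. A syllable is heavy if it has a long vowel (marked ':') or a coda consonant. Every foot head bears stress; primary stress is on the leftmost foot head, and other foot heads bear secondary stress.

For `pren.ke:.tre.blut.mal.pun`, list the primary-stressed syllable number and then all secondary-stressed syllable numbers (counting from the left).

primary 1, secondary 2, 4, 5, 6

Weights: 1 pren H, 2 ke: H, 3 tre L, 4 blut H, 5 mal H, 6 pun H.
Parse left to right (heavy = foot alone; LL = one foot; stranded L unfooted): (ˈpren) (ˈke:) tre (ˈblut) (ˈmal) (ˈpun).
Foot heads: 1, 2, 4, 5, 6.
Primary stress on the leftmost head = syllable 1.
Secondary stress on 2, 4, 5, 6: ˈpren.ˌke:.tre.ˌblut.ˌmal.ˌpun.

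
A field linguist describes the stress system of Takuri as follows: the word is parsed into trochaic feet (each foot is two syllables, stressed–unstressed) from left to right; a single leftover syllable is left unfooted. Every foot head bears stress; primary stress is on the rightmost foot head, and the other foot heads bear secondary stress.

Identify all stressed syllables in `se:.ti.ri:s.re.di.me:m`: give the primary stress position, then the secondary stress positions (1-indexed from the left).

Parse left to right into trochaic (ˈσσ) feet: (ˈse:.ti) (ˈri:s.re) (ˈdi.me:m).
Foot heads (stressed positions): 1, 3, 5.
End Rule Rightmost: primary stress on the rightmost head = syllable 5.
Secondary stress on 1, 3: ˌse:.ti.ˌri:s.re.ˈdi.me:m.

primary 5, secondary 1, 3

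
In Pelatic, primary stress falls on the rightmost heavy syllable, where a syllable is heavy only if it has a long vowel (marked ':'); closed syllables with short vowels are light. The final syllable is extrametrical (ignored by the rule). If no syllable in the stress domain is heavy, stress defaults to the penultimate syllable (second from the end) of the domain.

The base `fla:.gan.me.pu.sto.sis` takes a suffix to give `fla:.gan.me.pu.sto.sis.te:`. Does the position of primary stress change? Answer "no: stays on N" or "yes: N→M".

no: stays on 1

Base `fla:.gan.me.pu.sto.sis` (6 syllables):
  The final syllable (6, sis) is extrametrical; the stress domain is syllables 1–5.
  Weights: 1 fla: H, 2 gan L, 3 me L, 4 pu L, 5 sto L.
  Heavy syllables in the domain: 1. The rightmost is syllable 1 (fla:).
  → primary stress on syllable 1.
Suffixed `fla:.gan.me.pu.sto.sis.te:` (7 syllables):
  The final syllable (7, te:) is extrametrical; the stress domain is syllables 1–6.
  Weights: 1 fla: H, 2 gan L, 3 me L, 4 pu L, 5 sto L, 6 sis L.
  Heavy syllables in the domain: 1. The rightmost is syllable 1 (fla:).
  → primary stress on syllable 1.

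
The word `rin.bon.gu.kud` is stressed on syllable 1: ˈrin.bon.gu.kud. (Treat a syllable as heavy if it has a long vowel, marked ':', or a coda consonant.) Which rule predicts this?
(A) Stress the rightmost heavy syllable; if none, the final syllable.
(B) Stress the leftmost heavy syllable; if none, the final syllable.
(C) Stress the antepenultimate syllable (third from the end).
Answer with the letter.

Rule A → syllable 4 (observed: 1).
Rule B → syllable 1 ✓.
Rule C → syllable 2 (observed: 1).

B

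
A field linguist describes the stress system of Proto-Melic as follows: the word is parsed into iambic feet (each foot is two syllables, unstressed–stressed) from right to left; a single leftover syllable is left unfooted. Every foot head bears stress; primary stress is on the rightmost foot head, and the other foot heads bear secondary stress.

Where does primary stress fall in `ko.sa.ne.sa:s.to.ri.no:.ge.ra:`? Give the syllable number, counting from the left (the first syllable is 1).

Parse right to left into iambic (σˈσ) feet: ko (sa.ˈne) (sa:s.ˈto) (ri.ˈno:) (ge.ˈra:). Syllable 1 is left unfooted.
Foot heads (stressed positions): 3, 5, 7, 9.
End Rule Rightmost: primary stress on the rightmost head = syllable 9.
Primary stress: syllable 9 → ko.sa.ne.sa:s.to.ri.no:.ge.ˈra:.

9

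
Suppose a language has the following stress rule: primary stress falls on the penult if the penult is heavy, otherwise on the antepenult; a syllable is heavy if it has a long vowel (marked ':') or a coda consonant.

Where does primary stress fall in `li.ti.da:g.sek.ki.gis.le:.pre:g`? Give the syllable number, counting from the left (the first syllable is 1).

Weights: 6 gis H, 7 le: H, 8 pre:g H.
The penult (syllable 7, le:) is heavy, so it takes stress.
Primary stress: syllable 7 → li.ti.da:g.sek.ki.gis.ˈle:.pre:g.

7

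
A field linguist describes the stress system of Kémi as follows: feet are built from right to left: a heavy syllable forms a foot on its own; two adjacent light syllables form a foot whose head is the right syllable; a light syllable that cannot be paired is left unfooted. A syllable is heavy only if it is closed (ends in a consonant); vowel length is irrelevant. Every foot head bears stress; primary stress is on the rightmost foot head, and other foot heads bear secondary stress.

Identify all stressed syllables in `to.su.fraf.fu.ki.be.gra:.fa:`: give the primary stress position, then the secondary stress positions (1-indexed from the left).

Weights: 1 to L, 2 su L, 3 fraf H, 4 fu L, 5 ki L, 6 be L, 7 gra: L, 8 fa: L.
Parse right to left (heavy = foot alone; LL = one foot; stranded L unfooted): (to.ˈsu) (ˈfraf) fu (ki.ˈbe) (gra:.ˈfa:).
Foot heads: 2, 3, 6, 8.
Primary stress on the rightmost head = syllable 8.
Secondary stress on 2, 3, 6: to.ˌsu.ˌfraf.fu.ki.ˌbe.gra:.ˈfa:.

primary 8, secondary 2, 3, 6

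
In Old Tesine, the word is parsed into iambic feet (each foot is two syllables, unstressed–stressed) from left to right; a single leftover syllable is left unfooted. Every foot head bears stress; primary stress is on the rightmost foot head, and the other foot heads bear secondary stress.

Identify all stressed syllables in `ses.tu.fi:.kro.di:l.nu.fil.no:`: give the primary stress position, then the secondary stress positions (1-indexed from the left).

Parse left to right into iambic (σˈσ) feet: (ses.ˈtu) (fi:.ˈkro) (di:l.ˈnu) (fil.ˈno:).
Foot heads (stressed positions): 2, 4, 6, 8.
End Rule Rightmost: primary stress on the rightmost head = syllable 8.
Secondary stress on 2, 4, 6: ses.ˌtu.fi:.ˌkro.di:l.ˌnu.fil.ˈno:.

primary 8, secondary 2, 4, 6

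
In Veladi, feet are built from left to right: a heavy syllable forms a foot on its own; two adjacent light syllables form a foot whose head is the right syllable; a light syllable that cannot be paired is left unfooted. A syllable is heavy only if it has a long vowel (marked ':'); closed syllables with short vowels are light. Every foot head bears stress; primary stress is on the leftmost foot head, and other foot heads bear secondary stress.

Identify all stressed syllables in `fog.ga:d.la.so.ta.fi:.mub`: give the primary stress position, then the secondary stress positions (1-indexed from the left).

Weights: 1 fog L, 2 ga:d H, 3 la L, 4 so L, 5 ta L, 6 fi: H, 7 mub L.
Parse left to right (heavy = foot alone; LL = one foot; stranded L unfooted): fog (ˈga:d) (la.ˈso) ta (ˈfi:) mub.
Foot heads: 2, 4, 6.
Primary stress on the leftmost head = syllable 2.
Secondary stress on 4, 6: fog.ˈga:d.la.ˌso.ta.ˌfi:.mub.

primary 2, secondary 4, 6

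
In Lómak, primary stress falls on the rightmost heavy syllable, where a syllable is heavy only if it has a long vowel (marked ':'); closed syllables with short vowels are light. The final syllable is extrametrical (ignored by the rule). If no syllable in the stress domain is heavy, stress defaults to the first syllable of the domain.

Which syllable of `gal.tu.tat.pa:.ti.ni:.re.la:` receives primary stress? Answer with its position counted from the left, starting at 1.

6

The final syllable (8, la:) is extrametrical; the stress domain is syllables 1–7.
Weights: 1 gal L, 2 tu L, 3 tat L, 4 pa: H, 5 ti L, 6 ni: H, 7 re L.
Heavy syllables in the domain: 4, 6. The rightmost is syllable 6 (ni:).
Primary stress: syllable 6 → gal.tu.tat.pa:.ti.ˈni:.re.la:.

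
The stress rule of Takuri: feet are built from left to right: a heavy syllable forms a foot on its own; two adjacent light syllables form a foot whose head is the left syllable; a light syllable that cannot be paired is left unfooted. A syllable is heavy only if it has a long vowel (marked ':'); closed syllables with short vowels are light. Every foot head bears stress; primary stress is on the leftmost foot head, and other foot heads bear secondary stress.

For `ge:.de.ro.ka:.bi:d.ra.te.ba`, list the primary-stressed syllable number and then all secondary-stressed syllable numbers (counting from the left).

primary 1, secondary 2, 4, 5, 6

Weights: 1 ge: H, 2 de L, 3 ro L, 4 ka: H, 5 bi:d H, 6 ra L, 7 te L, 8 ba L.
Parse left to right (heavy = foot alone; LL = one foot; stranded L unfooted): (ˈge:) (ˈde.ro) (ˈka:) (ˈbi:d) (ˈra.te) ba.
Foot heads: 1, 2, 4, 5, 6.
Primary stress on the leftmost head = syllable 1.
Secondary stress on 2, 4, 5, 6: ˈge:.ˌde.ro.ˌka:.ˌbi:d.ˌra.te.ba.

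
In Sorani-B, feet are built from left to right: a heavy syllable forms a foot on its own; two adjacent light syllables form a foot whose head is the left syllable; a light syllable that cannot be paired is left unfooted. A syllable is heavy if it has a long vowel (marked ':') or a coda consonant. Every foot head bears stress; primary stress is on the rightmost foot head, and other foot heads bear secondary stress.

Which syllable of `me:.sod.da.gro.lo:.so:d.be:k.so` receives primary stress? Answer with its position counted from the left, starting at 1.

7

Weights: 1 me: H, 2 sod H, 3 da L, 4 gro L, 5 lo: H, 6 so:d H, 7 be:k H, 8 so L.
Parse left to right (heavy = foot alone; LL = one foot; stranded L unfooted): (ˈme:) (ˈsod) (ˈda.gro) (ˈlo:) (ˈso:d) (ˈbe:k) so.
Foot heads: 1, 2, 3, 5, 6, 7.
Primary stress on the rightmost head = syllable 7.
Primary stress: syllable 7 → me:.sod.da.gro.lo:.so:d.ˈbe:k.so.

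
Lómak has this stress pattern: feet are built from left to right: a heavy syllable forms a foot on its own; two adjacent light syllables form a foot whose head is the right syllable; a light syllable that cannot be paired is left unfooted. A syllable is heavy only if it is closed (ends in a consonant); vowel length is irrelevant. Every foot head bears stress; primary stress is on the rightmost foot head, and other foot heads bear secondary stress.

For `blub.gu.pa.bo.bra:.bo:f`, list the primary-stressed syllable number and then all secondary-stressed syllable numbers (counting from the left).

primary 6, secondary 1, 3, 5

Weights: 1 blub H, 2 gu L, 3 pa L, 4 bo L, 5 bra: L, 6 bo:f H.
Parse left to right (heavy = foot alone; LL = one foot; stranded L unfooted): (ˈblub) (gu.ˈpa) (bo.ˈbra:) (ˈbo:f).
Foot heads: 1, 3, 5, 6.
Primary stress on the rightmost head = syllable 6.
Secondary stress on 1, 3, 5: ˌblub.gu.ˌpa.bo.ˌbra:.ˈbo:f.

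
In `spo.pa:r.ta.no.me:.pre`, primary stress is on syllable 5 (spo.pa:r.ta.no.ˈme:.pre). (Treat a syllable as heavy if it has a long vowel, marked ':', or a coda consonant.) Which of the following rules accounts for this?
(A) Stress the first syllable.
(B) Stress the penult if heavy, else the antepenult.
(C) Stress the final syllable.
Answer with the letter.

Rule A → syllable 1 (observed: 5).
Rule B → syllable 5 ✓.
Rule C → syllable 6 (observed: 5).

B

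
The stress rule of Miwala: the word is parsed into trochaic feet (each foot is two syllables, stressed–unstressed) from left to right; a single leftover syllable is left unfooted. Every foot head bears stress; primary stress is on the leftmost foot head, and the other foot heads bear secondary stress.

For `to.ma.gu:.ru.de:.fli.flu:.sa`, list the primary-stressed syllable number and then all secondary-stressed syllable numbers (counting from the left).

primary 1, secondary 3, 5, 7

Parse left to right into trochaic (ˈσσ) feet: (ˈto.ma) (ˈgu:.ru) (ˈde:.fli) (ˈflu:.sa).
Foot heads (stressed positions): 1, 3, 5, 7.
End Rule Leftmost: primary stress on the leftmost head = syllable 1.
Secondary stress on 3, 5, 7: ˈto.ma.ˌgu:.ru.ˌde:.fli.ˌflu:.sa.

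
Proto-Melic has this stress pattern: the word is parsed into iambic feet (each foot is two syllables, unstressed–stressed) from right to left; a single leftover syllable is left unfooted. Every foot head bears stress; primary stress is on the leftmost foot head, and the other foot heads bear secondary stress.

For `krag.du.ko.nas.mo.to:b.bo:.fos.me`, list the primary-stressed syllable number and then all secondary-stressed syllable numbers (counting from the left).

primary 3, secondary 5, 7, 9

Parse right to left into iambic (σˈσ) feet: krag (du.ˈko) (nas.ˈmo) (to:b.ˈbo:) (fos.ˈme). Syllable 1 is left unfooted.
Foot heads (stressed positions): 3, 5, 7, 9.
End Rule Leftmost: primary stress on the leftmost head = syllable 3.
Secondary stress on 5, 7, 9: krag.du.ˈko.nas.ˌmo.to:b.ˌbo:.fos.ˌme.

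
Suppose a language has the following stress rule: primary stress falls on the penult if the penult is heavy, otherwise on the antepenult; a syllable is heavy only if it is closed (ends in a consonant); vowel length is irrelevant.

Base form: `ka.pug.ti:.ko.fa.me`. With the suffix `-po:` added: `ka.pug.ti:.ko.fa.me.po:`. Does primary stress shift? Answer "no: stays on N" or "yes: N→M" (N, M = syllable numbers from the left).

yes: 4→5

Base `ka.pug.ti:.ko.fa.me` (6 syllables):
  Weights: 4 ko L, 5 fa L, 6 me L.
  The penult (syllable 5, fa) is light, so stress falls on the antepenult (syllable 4, ko).
  → primary stress on syllable 4.
Suffixed `ka.pug.ti:.ko.fa.me.po:` (7 syllables):
  Weights: 5 fa L, 6 me L, 7 po: L.
  The penult (syllable 6, me) is light, so stress falls on the antepenult (syllable 5, fa).
  → primary stress on syllable 5.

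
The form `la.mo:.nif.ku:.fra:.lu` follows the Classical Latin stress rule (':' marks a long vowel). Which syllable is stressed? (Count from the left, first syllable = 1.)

5

Classical Latin: stress the penult if heavy (long vowel or closed), else the antepenult.
Weights: 4 ku: H, 5 fra: H, 6 lu L.
The penult (syllable 5, fra:) is heavy, so it takes stress.
Stress on syllable 5: la.mo:.nif.ku:.ˈfra:.lu.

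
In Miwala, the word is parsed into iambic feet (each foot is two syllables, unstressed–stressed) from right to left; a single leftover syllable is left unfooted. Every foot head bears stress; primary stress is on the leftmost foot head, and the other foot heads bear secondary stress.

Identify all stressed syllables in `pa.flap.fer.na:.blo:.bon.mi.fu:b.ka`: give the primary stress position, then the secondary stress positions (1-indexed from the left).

primary 3, secondary 5, 7, 9

Parse right to left into iambic (σˈσ) feet: pa (flap.ˈfer) (na:.ˈblo:) (bon.ˈmi) (fu:b.ˈka). Syllable 1 is left unfooted.
Foot heads (stressed positions): 3, 5, 7, 9.
End Rule Leftmost: primary stress on the leftmost head = syllable 3.
Secondary stress on 5, 7, 9: pa.flap.ˈfer.na:.ˌblo:.bon.ˌmi.fu:b.ˌka.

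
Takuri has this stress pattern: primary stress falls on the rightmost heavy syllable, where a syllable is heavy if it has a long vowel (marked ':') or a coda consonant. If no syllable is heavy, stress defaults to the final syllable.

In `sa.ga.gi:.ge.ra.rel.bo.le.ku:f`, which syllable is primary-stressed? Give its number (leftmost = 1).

9

Weights: 1 sa L, 2 ga L, 3 gi: H, 4 ge L, 5 ra L, 6 rel H, 7 bo L, 8 le L, 9 ku:f H.
Heavy syllables in the domain: 3, 6, 9. The rightmost is syllable 9 (ku:f).
Primary stress: syllable 9 → sa.ga.gi:.ge.ra.rel.bo.le.ˈku:f.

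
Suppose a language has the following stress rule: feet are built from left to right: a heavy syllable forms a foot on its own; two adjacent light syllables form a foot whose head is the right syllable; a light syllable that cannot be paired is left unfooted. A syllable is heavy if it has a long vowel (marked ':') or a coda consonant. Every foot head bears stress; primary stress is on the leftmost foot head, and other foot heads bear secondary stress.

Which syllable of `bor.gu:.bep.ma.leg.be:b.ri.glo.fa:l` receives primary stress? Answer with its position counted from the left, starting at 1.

1

Weights: 1 bor H, 2 gu: H, 3 bep H, 4 ma L, 5 leg H, 6 be:b H, 7 ri L, 8 glo L, 9 fa:l H.
Parse left to right (heavy = foot alone; LL = one foot; stranded L unfooted): (ˈbor) (ˈgu:) (ˈbep) ma (ˈleg) (ˈbe:b) (ri.ˈglo) (ˈfa:l).
Foot heads: 1, 2, 3, 5, 6, 8, 9.
Primary stress on the leftmost head = syllable 1.
Primary stress: syllable 1 → ˈbor.gu:.bep.ma.leg.be:b.ri.glo.fa:l.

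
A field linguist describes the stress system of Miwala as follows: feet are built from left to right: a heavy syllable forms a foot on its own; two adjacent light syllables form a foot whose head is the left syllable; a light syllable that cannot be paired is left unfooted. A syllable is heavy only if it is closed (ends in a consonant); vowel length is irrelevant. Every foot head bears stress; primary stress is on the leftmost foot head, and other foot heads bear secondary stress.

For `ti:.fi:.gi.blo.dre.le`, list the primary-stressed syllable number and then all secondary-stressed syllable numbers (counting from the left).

Weights: 1 ti: L, 2 fi: L, 3 gi L, 4 blo L, 5 dre L, 6 le L.
Parse left to right (heavy = foot alone; LL = one foot; stranded L unfooted): (ˈti:.fi:) (ˈgi.blo) (ˈdre.le).
Foot heads: 1, 3, 5.
Primary stress on the leftmost head = syllable 1.
Secondary stress on 3, 5: ˈti:.fi:.ˌgi.blo.ˌdre.le.

primary 1, secondary 3, 5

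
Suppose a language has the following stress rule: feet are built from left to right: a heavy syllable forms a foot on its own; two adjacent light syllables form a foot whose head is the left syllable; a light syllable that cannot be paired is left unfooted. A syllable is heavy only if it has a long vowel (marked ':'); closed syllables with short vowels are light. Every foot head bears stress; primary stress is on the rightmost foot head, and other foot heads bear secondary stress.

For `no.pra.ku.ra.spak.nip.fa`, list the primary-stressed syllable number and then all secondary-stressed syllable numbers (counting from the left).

primary 5, secondary 1, 3

Weights: 1 no L, 2 pra L, 3 ku L, 4 ra L, 5 spak L, 6 nip L, 7 fa L.
Parse left to right (heavy = foot alone; LL = one foot; stranded L unfooted): (ˈno.pra) (ˈku.ra) (ˈspak.nip) fa.
Foot heads: 1, 3, 5.
Primary stress on the rightmost head = syllable 5.
Secondary stress on 1, 3: ˌno.pra.ˌku.ra.ˈspak.nip.fa.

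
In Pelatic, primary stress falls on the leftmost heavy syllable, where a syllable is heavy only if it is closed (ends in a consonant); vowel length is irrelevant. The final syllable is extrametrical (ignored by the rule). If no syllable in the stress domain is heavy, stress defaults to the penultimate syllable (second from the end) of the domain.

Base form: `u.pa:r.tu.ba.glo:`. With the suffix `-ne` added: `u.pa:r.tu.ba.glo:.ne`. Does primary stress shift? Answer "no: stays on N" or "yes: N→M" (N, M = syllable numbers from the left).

no: stays on 2

Base `u.pa:r.tu.ba.glo:` (5 syllables):
  The final syllable (5, glo:) is extrametrical; the stress domain is syllables 1–4.
  Weights: 1 u L, 2 pa:r H, 3 tu L, 4 ba L.
  Heavy syllables in the domain: 2. The leftmost is syllable 2 (pa:r).
  → primary stress on syllable 2.
Suffixed `u.pa:r.tu.ba.glo:.ne` (6 syllables):
  The final syllable (6, ne) is extrametrical; the stress domain is syllables 1–5.
  Weights: 1 u L, 2 pa:r H, 3 tu L, 4 ba L, 5 glo: L.
  Heavy syllables in the domain: 2. The leftmost is syllable 2 (pa:r).
  → primary stress on syllable 2.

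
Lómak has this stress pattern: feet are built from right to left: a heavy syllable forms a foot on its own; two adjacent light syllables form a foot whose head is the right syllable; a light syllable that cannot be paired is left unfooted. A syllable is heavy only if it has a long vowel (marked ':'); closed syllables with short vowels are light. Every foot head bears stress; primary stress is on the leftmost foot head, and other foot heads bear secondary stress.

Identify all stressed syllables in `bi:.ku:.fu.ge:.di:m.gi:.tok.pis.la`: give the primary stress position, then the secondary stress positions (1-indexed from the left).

Weights: 1 bi: H, 2 ku: H, 3 fu L, 4 ge: H, 5 di:m H, 6 gi: H, 7 tok L, 8 pis L, 9 la L.
Parse right to left (heavy = foot alone; LL = one foot; stranded L unfooted): (ˈbi:) (ˈku:) fu (ˈge:) (ˈdi:m) (ˈgi:) tok (pis.ˈla).
Foot heads: 1, 2, 4, 5, 6, 9.
Primary stress on the leftmost head = syllable 1.
Secondary stress on 2, 4, 5, 6, 9: ˈbi:.ˌku:.fu.ˌge:.ˌdi:m.ˌgi:.tok.pis.ˌla.

primary 1, secondary 2, 4, 5, 6, 9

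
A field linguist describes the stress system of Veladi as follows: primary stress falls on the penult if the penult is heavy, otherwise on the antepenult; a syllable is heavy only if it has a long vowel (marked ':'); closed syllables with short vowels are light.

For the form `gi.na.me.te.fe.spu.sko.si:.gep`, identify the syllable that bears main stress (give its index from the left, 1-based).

Weights: 7 sko L, 8 si: H, 9 gep L.
The penult (syllable 8, si:) is heavy, so it takes stress.
Primary stress: syllable 8 → gi.na.me.te.fe.spu.sko.ˈsi:.gep.

8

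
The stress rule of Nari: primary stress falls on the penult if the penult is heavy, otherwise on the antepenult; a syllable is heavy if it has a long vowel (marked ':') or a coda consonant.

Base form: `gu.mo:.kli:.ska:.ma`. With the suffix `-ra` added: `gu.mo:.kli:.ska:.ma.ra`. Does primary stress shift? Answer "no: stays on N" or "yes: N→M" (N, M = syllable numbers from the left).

Base `gu.mo:.kli:.ska:.ma` (5 syllables):
  Weights: 3 kli: H, 4 ska: H, 5 ma L.
  The penult (syllable 4, ska:) is heavy, so it takes stress.
  → primary stress on syllable 4.
Suffixed `gu.mo:.kli:.ska:.ma.ra` (6 syllables):
  Weights: 4 ska: H, 5 ma L, 6 ra L.
  The penult (syllable 5, ma) is light, so stress falls on the antepenult (syllable 4, ska:).
  → primary stress on syllable 4.

no: stays on 4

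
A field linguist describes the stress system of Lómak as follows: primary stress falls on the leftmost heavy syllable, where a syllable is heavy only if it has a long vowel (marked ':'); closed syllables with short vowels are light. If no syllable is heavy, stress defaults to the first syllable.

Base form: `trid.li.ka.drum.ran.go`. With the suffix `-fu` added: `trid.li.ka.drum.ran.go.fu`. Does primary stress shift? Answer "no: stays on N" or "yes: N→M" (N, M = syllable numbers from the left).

Base `trid.li.ka.drum.ran.go` (6 syllables):
  Weights: 1 trid L, 2 li L, 3 ka L, 4 drum L, 5 ran L, 6 go L.
  No heavy syllable in the domain; default to the first syllable = syllable 1.
  → primary stress on syllable 1.
Suffixed `trid.li.ka.drum.ran.go.fu` (7 syllables):
  Weights: 1 trid L, 2 li L, 3 ka L, 4 drum L, 5 ran L, 6 go L, 7 fu L.
  No heavy syllable in the domain; default to the first syllable = syllable 1.
  → primary stress on syllable 1.

no: stays on 1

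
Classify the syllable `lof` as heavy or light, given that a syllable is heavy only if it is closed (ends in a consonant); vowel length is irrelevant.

`lof`: short vowel, closed (coda /f/). Closed (coda /f/) → heavy.

heavy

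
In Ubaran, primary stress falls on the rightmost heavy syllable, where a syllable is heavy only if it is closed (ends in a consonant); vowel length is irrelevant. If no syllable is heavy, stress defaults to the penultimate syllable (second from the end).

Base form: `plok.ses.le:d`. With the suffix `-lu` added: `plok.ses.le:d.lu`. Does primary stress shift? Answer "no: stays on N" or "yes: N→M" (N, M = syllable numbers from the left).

Base `plok.ses.le:d` (3 syllables):
  Weights: 1 plok H, 2 ses H, 3 le:d H.
  Heavy syllables in the domain: 1, 2, 3. The rightmost is syllable 3 (le:d).
  → primary stress on syllable 3.
Suffixed `plok.ses.le:d.lu` (4 syllables):
  Weights: 1 plok H, 2 ses H, 3 le:d H, 4 lu L.
  Heavy syllables in the domain: 1, 2, 3. The rightmost is syllable 3 (le:d).
  → primary stress on syllable 3.

no: stays on 3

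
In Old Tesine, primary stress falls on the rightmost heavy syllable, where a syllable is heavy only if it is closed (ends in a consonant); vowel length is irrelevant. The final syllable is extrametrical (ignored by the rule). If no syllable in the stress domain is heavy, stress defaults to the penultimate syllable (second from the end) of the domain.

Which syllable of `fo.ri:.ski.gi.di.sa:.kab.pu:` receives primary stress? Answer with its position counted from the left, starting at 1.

7

The final syllable (8, pu:) is extrametrical; the stress domain is syllables 1–7.
Weights: 1 fo L, 2 ri: L, 3 ski L, 4 gi L, 5 di L, 6 sa: L, 7 kab H.
Heavy syllables in the domain: 7. The rightmost is syllable 7 (kab).
Primary stress: syllable 7 → fo.ri:.ski.gi.di.sa:.ˈkab.pu:.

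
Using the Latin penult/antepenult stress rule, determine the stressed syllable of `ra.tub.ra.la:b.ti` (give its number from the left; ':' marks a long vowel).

Classical Latin: stress the penult if heavy (long vowel or closed), else the antepenult.
Weights: 3 ra L, 4 la:b H, 5 ti L.
The penult (syllable 4, la:b) is heavy, so it takes stress.
Stress on syllable 4: ra.tub.ra.ˈla:b.ti.

4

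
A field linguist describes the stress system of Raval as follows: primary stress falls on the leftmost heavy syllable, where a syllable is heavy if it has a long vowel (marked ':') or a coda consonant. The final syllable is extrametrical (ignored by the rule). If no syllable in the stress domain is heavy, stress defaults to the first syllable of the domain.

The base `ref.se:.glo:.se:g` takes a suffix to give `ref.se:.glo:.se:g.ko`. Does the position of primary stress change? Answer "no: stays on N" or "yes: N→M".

Base `ref.se:.glo:.se:g` (4 syllables):
  The final syllable (4, se:g) is extrametrical; the stress domain is syllables 1–3.
  Weights: 1 ref H, 2 se: H, 3 glo: H.
  Heavy syllables in the domain: 1, 2, 3. The leftmost is syllable 1 (ref).
  → primary stress on syllable 1.
Suffixed `ref.se:.glo:.se:g.ko` (5 syllables):
  The final syllable (5, ko) is extrametrical; the stress domain is syllables 1–4.
  Weights: 1 ref H, 2 se: H, 3 glo: H, 4 se:g H.
  Heavy syllables in the domain: 1, 2, 3, 4. The leftmost is syllable 1 (ref).
  → primary stress on syllable 1.

no: stays on 1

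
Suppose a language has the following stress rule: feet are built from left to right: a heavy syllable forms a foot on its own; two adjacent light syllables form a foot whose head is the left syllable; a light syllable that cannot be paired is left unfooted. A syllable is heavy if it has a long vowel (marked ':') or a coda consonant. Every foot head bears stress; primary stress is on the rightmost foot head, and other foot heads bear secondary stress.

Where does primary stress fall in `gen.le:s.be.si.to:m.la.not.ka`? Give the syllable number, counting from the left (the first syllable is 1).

7

Weights: 1 gen H, 2 le:s H, 3 be L, 4 si L, 5 to:m H, 6 la L, 7 not H, 8 ka L.
Parse left to right (heavy = foot alone; LL = one foot; stranded L unfooted): (ˈgen) (ˈle:s) (ˈbe.si) (ˈto:m) la (ˈnot) ka.
Foot heads: 1, 2, 3, 5, 7.
Primary stress on the rightmost head = syllable 7.
Primary stress: syllable 7 → gen.le:s.be.si.to:m.la.ˈnot.ka.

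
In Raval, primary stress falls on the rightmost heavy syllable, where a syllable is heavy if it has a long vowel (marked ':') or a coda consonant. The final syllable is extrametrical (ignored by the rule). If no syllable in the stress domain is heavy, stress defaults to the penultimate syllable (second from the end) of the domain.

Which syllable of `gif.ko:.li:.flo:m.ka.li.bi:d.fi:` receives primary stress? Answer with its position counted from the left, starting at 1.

7

The final syllable (8, fi:) is extrametrical; the stress domain is syllables 1–7.
Weights: 1 gif H, 2 ko: H, 3 li: H, 4 flo:m H, 5 ka L, 6 li L, 7 bi:d H.
Heavy syllables in the domain: 1, 2, 3, 4, 7. The rightmost is syllable 7 (bi:d).
Primary stress: syllable 7 → gif.ko:.li:.flo:m.ka.li.ˈbi:d.fi:.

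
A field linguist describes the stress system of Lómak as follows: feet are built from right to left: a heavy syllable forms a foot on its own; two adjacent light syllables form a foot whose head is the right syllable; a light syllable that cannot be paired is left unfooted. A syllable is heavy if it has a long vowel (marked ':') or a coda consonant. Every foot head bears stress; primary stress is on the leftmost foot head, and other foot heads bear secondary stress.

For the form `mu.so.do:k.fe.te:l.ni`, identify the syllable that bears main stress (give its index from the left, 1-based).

2

Weights: 1 mu L, 2 so L, 3 do:k H, 4 fe L, 5 te:l H, 6 ni L.
Parse right to left (heavy = foot alone; LL = one foot; stranded L unfooted): (mu.ˈso) (ˈdo:k) fe (ˈte:l) ni.
Foot heads: 2, 3, 5.
Primary stress on the leftmost head = syllable 2.
Primary stress: syllable 2 → mu.ˈso.do:k.fe.te:l.ni.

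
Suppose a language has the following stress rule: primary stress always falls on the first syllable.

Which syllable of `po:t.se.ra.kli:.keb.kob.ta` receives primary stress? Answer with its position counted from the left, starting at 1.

The word has 7 syllables; the first syllable is syllable 1 (po:t).
Primary stress: syllable 1 → ˈpo:t.se.ra.kli:.keb.kob.ta.

1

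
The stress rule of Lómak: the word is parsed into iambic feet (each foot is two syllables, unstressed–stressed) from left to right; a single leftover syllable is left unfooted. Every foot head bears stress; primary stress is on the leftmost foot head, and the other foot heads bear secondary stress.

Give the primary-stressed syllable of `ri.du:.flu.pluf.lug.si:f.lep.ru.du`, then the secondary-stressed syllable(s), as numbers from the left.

Parse left to right into iambic (σˈσ) feet: (ri.ˈdu:) (flu.ˈpluf) (lug.ˈsi:f) (lep.ˈru) du. Syllable 9 is left unfooted.
Foot heads (stressed positions): 2, 4, 6, 8.
End Rule Leftmost: primary stress on the leftmost head = syllable 2.
Secondary stress on 4, 6, 8: ri.ˈdu:.flu.ˌpluf.lug.ˌsi:f.lep.ˌru.du.

primary 2, secondary 4, 6, 8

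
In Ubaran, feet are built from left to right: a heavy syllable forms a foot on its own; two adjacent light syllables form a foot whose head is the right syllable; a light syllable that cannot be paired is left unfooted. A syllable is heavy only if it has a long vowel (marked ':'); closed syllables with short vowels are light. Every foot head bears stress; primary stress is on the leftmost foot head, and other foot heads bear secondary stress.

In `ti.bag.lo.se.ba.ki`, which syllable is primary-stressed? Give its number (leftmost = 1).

2

Weights: 1 ti L, 2 bag L, 3 lo L, 4 se L, 5 ba L, 6 ki L.
Parse left to right (heavy = foot alone; LL = one foot; stranded L unfooted): (ti.ˈbag) (lo.ˈse) (ba.ˈki).
Foot heads: 2, 4, 6.
Primary stress on the leftmost head = syllable 2.
Primary stress: syllable 2 → ti.ˈbag.lo.se.ba.ki.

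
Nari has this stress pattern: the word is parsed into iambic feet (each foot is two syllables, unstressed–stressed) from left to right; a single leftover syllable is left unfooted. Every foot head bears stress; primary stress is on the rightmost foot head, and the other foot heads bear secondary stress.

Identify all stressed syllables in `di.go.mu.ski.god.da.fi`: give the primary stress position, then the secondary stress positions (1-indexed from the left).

Parse left to right into iambic (σˈσ) feet: (di.ˈgo) (mu.ˈski) (god.ˈda) fi. Syllable 7 is left unfooted.
Foot heads (stressed positions): 2, 4, 6.
End Rule Rightmost: primary stress on the rightmost head = syllable 6.
Secondary stress on 2, 4: di.ˌgo.mu.ˌski.god.ˈda.fi.

primary 6, secondary 2, 4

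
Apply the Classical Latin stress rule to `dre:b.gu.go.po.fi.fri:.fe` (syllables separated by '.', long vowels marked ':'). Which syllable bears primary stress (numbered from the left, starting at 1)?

6

Classical Latin: stress the penult if heavy (long vowel or closed), else the antepenult.
Weights: 5 fi L, 6 fri: H, 7 fe L.
The penult (syllable 6, fri:) is heavy, so it takes stress.
Stress on syllable 6: dre:b.gu.go.po.fi.ˈfri:.fe.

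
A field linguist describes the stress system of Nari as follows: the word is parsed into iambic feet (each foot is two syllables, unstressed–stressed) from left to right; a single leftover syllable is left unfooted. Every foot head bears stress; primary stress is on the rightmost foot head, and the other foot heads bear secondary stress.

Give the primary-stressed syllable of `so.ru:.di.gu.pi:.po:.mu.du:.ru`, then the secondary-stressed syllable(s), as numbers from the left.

Parse left to right into iambic (σˈσ) feet: (so.ˈru:) (di.ˈgu) (pi:.ˈpo:) (mu.ˈdu:) ru. Syllable 9 is left unfooted.
Foot heads (stressed positions): 2, 4, 6, 8.
End Rule Rightmost: primary stress on the rightmost head = syllable 8.
Secondary stress on 2, 4, 6: so.ˌru:.di.ˌgu.pi:.ˌpo:.mu.ˈdu:.ru.

primary 8, secondary 2, 4, 6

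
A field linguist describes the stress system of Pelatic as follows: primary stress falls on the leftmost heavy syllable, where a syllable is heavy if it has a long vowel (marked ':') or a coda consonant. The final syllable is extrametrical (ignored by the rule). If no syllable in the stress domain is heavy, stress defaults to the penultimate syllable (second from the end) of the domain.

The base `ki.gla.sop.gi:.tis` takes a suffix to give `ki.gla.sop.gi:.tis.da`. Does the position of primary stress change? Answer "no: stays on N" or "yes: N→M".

Base `ki.gla.sop.gi:.tis` (5 syllables):
  The final syllable (5, tis) is extrametrical; the stress domain is syllables 1–4.
  Weights: 1 ki L, 2 gla L, 3 sop H, 4 gi: H.
  Heavy syllables in the domain: 3, 4. The leftmost is syllable 3 (sop).
  → primary stress on syllable 3.
Suffixed `ki.gla.sop.gi:.tis.da` (6 syllables):
  The final syllable (6, da) is extrametrical; the stress domain is syllables 1–5.
  Weights: 1 ki L, 2 gla L, 3 sop H, 4 gi: H, 5 tis H.
  Heavy syllables in the domain: 3, 4, 5. The leftmost is syllable 3 (sop).
  → primary stress on syllable 3.

no: stays on 3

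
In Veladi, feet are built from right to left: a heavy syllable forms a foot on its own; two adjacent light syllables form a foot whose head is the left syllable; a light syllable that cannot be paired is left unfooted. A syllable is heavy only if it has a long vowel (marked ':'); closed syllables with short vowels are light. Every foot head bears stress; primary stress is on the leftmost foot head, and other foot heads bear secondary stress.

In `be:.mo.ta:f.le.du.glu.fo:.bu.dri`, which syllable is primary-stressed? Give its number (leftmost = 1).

1

Weights: 1 be: H, 2 mo L, 3 ta:f H, 4 le L, 5 du L, 6 glu L, 7 fo: H, 8 bu L, 9 dri L.
Parse right to left (heavy = foot alone; LL = one foot; stranded L unfooted): (ˈbe:) mo (ˈta:f) le (ˈdu.glu) (ˈfo:) (ˈbu.dri).
Foot heads: 1, 3, 5, 7, 8.
Primary stress on the leftmost head = syllable 1.
Primary stress: syllable 1 → ˈbe:.mo.ta:f.le.du.glu.fo:.bu.dri.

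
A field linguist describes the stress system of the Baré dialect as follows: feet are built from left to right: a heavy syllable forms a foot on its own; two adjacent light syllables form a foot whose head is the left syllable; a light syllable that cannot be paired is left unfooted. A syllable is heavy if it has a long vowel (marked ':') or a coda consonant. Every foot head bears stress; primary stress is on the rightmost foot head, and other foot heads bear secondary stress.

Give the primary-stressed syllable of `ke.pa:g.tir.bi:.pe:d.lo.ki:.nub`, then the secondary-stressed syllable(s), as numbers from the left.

Weights: 1 ke L, 2 pa:g H, 3 tir H, 4 bi: H, 5 pe:d H, 6 lo L, 7 ki: H, 8 nub H.
Parse left to right (heavy = foot alone; LL = one foot; stranded L unfooted): ke (ˈpa:g) (ˈtir) (ˈbi:) (ˈpe:d) lo (ˈki:) (ˈnub).
Foot heads: 2, 3, 4, 5, 7, 8.
Primary stress on the rightmost head = syllable 8.
Secondary stress on 2, 3, 4, 5, 7: ke.ˌpa:g.ˌtir.ˌbi:.ˌpe:d.lo.ˌki:.ˈnub.

primary 8, secondary 2, 3, 4, 5, 7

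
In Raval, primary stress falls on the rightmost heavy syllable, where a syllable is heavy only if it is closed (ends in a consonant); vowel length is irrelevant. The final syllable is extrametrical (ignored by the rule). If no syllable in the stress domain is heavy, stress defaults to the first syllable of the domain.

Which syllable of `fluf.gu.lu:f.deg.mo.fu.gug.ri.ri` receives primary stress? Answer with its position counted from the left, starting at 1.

7

The final syllable (9, ri) is extrametrical; the stress domain is syllables 1–8.
Weights: 1 fluf H, 2 gu L, 3 lu:f H, 4 deg H, 5 mo L, 6 fu L, 7 gug H, 8 ri L.
Heavy syllables in the domain: 1, 3, 4, 7. The rightmost is syllable 7 (gug).
Primary stress: syllable 7 → fluf.gu.lu:f.deg.mo.fu.ˈgug.ri.ri.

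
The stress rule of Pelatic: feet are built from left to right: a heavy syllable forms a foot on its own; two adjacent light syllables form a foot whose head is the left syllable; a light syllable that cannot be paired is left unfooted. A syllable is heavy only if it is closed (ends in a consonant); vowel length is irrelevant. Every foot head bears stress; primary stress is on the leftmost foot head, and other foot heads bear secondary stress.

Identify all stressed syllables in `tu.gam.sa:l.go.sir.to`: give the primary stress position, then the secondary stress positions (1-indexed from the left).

Weights: 1 tu L, 2 gam H, 3 sa:l H, 4 go L, 5 sir H, 6 to L.
Parse left to right (heavy = foot alone; LL = one foot; stranded L unfooted): tu (ˈgam) (ˈsa:l) go (ˈsir) to.
Foot heads: 2, 3, 5.
Primary stress on the leftmost head = syllable 2.
Secondary stress on 3, 5: tu.ˈgam.ˌsa:l.go.ˌsir.to.

primary 2, secondary 3, 5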